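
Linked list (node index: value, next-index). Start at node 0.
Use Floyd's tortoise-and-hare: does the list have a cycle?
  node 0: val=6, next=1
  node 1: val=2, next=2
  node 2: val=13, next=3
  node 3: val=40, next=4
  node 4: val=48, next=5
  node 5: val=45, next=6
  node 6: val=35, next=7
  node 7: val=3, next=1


Floyd's tortoise (slow, +1) and hare (fast, +2):
  init: slow=0, fast=0
  step 1: slow=1, fast=2
  step 2: slow=2, fast=4
  step 3: slow=3, fast=6
  step 4: slow=4, fast=1
  step 5: slow=5, fast=3
  step 6: slow=6, fast=5
  step 7: slow=7, fast=7
  slow == fast at node 7: cycle detected

Cycle: yes


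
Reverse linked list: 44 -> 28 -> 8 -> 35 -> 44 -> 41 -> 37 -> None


Step 1: curr=44, set curr.next=prev(None) | reversed so far: 44
Step 2: curr=28, set curr.next=prev(44) | reversed so far: 28 -> 44
Step 3: curr=8, set curr.next=prev(28) | reversed so far: 8 -> 28 -> 44
Step 4: curr=35, set curr.next=prev(8) | reversed so far: 35 -> 8 -> 28 -> 44
Step 5: curr=44, set curr.next=prev(35) | reversed so far: 44 -> 35 -> 8 -> 28 -> 44
Step 6: curr=41, set curr.next=prev(44) | reversed so far: 41 -> 44 -> 35 -> 8 -> 28 -> 44
Step 7: curr=37, set curr.next=prev(41) | reversed so far: 37 -> 41 -> 44 -> 35 -> 8 -> 28 -> 44

37 -> 41 -> 44 -> 35 -> 8 -> 28 -> 44 -> None


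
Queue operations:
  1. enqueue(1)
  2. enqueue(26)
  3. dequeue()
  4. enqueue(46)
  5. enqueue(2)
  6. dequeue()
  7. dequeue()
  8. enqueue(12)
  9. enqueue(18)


enqueue(1) -> [1]
enqueue(26) -> [1, 26]
dequeue()->1, [26]
enqueue(46) -> [26, 46]
enqueue(2) -> [26, 46, 2]
dequeue()->26, [46, 2]
dequeue()->46, [2]
enqueue(12) -> [2, 12]
enqueue(18) -> [2, 12, 18]

Final queue: [2, 12, 18]


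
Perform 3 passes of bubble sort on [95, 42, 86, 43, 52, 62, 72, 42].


Initial: [95, 42, 86, 43, 52, 62, 72, 42]
Pass 1: [42, 86, 43, 52, 62, 72, 42, 95] (7 swaps)
Pass 2: [42, 43, 52, 62, 72, 42, 86, 95] (5 swaps)
Pass 3: [42, 43, 52, 62, 42, 72, 86, 95] (1 swaps)

After 3 passes: [42, 43, 52, 62, 42, 72, 86, 95]


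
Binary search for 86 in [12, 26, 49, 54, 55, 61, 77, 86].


Step 1: lo=0, hi=7, mid=3, val=54
Step 2: lo=4, hi=7, mid=5, val=61
Step 3: lo=6, hi=7, mid=6, val=77
Step 4: lo=7, hi=7, mid=7, val=86

Found at index 7


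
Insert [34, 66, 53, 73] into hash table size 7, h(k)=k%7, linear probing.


Insert 34: h=6 -> slot 6
Insert 66: h=3 -> slot 3
Insert 53: h=4 -> slot 4
Insert 73: h=3, 2 probes -> slot 5

Table: [None, None, None, 66, 53, 73, 34]


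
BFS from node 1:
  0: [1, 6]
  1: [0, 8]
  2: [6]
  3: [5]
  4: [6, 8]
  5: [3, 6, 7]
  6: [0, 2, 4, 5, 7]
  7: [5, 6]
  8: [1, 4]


Visit 1, enqueue [0, 8]
Visit 0, enqueue [6]
Visit 8, enqueue [4]
Visit 6, enqueue [2, 5, 7]
Visit 4, enqueue []
Visit 2, enqueue []
Visit 5, enqueue [3]
Visit 7, enqueue []
Visit 3, enqueue []

BFS order: [1, 0, 8, 6, 4, 2, 5, 7, 3]


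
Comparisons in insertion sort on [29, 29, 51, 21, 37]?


Algorithm: insertion sort
Input: [29, 29, 51, 21, 37]
Sorted: [21, 29, 29, 37, 51]

7


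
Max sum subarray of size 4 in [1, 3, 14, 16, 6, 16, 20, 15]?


[0:4]: 34
[1:5]: 39
[2:6]: 52
[3:7]: 58
[4:8]: 57

Max: 58 at [3:7]


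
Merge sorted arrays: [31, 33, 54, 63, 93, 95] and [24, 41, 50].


Take 24 from B
Take 31 from A
Take 33 from A
Take 41 from B
Take 50 from B

Merged: [24, 31, 33, 41, 50, 54, 63, 93, 95]


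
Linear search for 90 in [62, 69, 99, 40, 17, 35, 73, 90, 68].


i=0: 62!=90
i=1: 69!=90
i=2: 99!=90
i=3: 40!=90
i=4: 17!=90
i=5: 35!=90
i=6: 73!=90
i=7: 90==90 found!

Found at 7, 8 comps


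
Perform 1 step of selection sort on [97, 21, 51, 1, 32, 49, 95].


Initial: [97, 21, 51, 1, 32, 49, 95]
Step 1: min=1 at 3
  Swap: [1, 21, 51, 97, 32, 49, 95]

After 1 step: [1, 21, 51, 97, 32, 49, 95]


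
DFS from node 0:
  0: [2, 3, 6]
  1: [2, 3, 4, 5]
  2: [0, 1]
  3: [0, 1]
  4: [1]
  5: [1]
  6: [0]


Visit 0, push [6, 3, 2]
Visit 2, push [1]
Visit 1, push [5, 4, 3]
Visit 3, push []
Visit 4, push []
Visit 5, push []
Visit 6, push []

DFS order: [0, 2, 1, 3, 4, 5, 6]


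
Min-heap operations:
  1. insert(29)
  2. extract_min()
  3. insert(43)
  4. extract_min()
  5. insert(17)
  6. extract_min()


insert(29) -> [29]
extract_min()->29, []
insert(43) -> [43]
extract_min()->43, []
insert(17) -> [17]
extract_min()->17, []

Final heap: []


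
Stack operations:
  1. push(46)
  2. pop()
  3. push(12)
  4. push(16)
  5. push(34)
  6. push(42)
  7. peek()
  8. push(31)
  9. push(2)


push(46) -> [46]
pop()->46, []
push(12) -> [12]
push(16) -> [12, 16]
push(34) -> [12, 16, 34]
push(42) -> [12, 16, 34, 42]
peek()->42
push(31) -> [12, 16, 34, 42, 31]
push(2) -> [12, 16, 34, 42, 31, 2]

Final stack: [12, 16, 34, 42, 31, 2]


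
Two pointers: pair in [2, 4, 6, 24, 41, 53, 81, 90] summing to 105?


lo=0(2)+hi=7(90)=92
lo=1(4)+hi=7(90)=94
lo=2(6)+hi=7(90)=96
lo=3(24)+hi=7(90)=114
lo=3(24)+hi=6(81)=105

Yes: 24+81=105


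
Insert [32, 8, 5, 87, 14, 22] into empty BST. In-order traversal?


Insert 32: root
Insert 8: L from 32
Insert 5: L from 32 -> L from 8
Insert 87: R from 32
Insert 14: L from 32 -> R from 8
Insert 22: L from 32 -> R from 8 -> R from 14

In-order: [5, 8, 14, 22, 32, 87]


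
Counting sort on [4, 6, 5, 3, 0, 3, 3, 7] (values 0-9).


Input: [4, 6, 5, 3, 0, 3, 3, 7]
Counts: [1, 0, 0, 3, 1, 1, 1, 1, 0, 0]

Sorted: [0, 3, 3, 3, 4, 5, 6, 7]


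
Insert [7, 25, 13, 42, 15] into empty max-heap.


Insert 7: [7]
Insert 25: [25, 7]
Insert 13: [25, 7, 13]
Insert 42: [42, 25, 13, 7]
Insert 15: [42, 25, 13, 7, 15]

Final heap: [42, 25, 13, 7, 15]


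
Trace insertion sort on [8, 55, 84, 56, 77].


Initial: [8, 55, 84, 56, 77]
Insert 55: [8, 55, 84, 56, 77]
Insert 84: [8, 55, 84, 56, 77]
Insert 56: [8, 55, 56, 84, 77]
Insert 77: [8, 55, 56, 77, 84]

Sorted: [8, 55, 56, 77, 84]


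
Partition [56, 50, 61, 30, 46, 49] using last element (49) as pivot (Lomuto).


Pivot: 49
  30 <= 49: swap -> [30, 50, 61, 56, 46, 49]
  46 <= 49: swap -> [30, 46, 61, 56, 50, 49]
Place pivot at 2: [30, 46, 49, 56, 50, 61]

Partitioned: [30, 46, 49, 56, 50, 61]


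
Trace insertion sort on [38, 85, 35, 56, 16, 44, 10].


Initial: [38, 85, 35, 56, 16, 44, 10]
Insert 85: [38, 85, 35, 56, 16, 44, 10]
Insert 35: [35, 38, 85, 56, 16, 44, 10]
Insert 56: [35, 38, 56, 85, 16, 44, 10]
Insert 16: [16, 35, 38, 56, 85, 44, 10]
Insert 44: [16, 35, 38, 44, 56, 85, 10]
Insert 10: [10, 16, 35, 38, 44, 56, 85]

Sorted: [10, 16, 35, 38, 44, 56, 85]


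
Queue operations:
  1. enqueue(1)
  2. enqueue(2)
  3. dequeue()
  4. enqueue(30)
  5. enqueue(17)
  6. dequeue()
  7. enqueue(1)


enqueue(1) -> [1]
enqueue(2) -> [1, 2]
dequeue()->1, [2]
enqueue(30) -> [2, 30]
enqueue(17) -> [2, 30, 17]
dequeue()->2, [30, 17]
enqueue(1) -> [30, 17, 1]

Final queue: [30, 17, 1]


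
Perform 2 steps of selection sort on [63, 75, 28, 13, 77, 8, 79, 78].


Initial: [63, 75, 28, 13, 77, 8, 79, 78]
Step 1: min=8 at 5
  Swap: [8, 75, 28, 13, 77, 63, 79, 78]
Step 2: min=13 at 3
  Swap: [8, 13, 28, 75, 77, 63, 79, 78]

After 2 steps: [8, 13, 28, 75, 77, 63, 79, 78]


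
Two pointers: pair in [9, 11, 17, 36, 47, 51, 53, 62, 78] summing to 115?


lo=0(9)+hi=8(78)=87
lo=1(11)+hi=8(78)=89
lo=2(17)+hi=8(78)=95
lo=3(36)+hi=8(78)=114
lo=4(47)+hi=8(78)=125
lo=4(47)+hi=7(62)=109
lo=5(51)+hi=7(62)=113
lo=6(53)+hi=7(62)=115

Yes: 53+62=115


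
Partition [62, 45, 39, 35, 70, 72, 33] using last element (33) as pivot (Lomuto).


Pivot: 33
Place pivot at 0: [33, 45, 39, 35, 70, 72, 62]

Partitioned: [33, 45, 39, 35, 70, 72, 62]


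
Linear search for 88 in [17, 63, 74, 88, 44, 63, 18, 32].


i=0: 17!=88
i=1: 63!=88
i=2: 74!=88
i=3: 88==88 found!

Found at 3, 4 comps


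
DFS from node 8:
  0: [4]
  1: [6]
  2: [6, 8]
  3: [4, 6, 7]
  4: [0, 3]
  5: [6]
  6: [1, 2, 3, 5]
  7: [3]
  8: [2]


Visit 8, push [2]
Visit 2, push [6]
Visit 6, push [5, 3, 1]
Visit 1, push []
Visit 3, push [7, 4]
Visit 4, push [0]
Visit 0, push []
Visit 7, push []
Visit 5, push []

DFS order: [8, 2, 6, 1, 3, 4, 0, 7, 5]


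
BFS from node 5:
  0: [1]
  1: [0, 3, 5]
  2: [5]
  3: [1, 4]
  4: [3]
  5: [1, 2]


Visit 5, enqueue [1, 2]
Visit 1, enqueue [0, 3]
Visit 2, enqueue []
Visit 0, enqueue []
Visit 3, enqueue [4]
Visit 4, enqueue []

BFS order: [5, 1, 2, 0, 3, 4]


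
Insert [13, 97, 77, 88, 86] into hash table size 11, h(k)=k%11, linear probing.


Insert 13: h=2 -> slot 2
Insert 97: h=9 -> slot 9
Insert 77: h=0 -> slot 0
Insert 88: h=0, 1 probes -> slot 1
Insert 86: h=9, 1 probes -> slot 10

Table: [77, 88, 13, None, None, None, None, None, None, 97, 86]


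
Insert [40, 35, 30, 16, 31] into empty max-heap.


Insert 40: [40]
Insert 35: [40, 35]
Insert 30: [40, 35, 30]
Insert 16: [40, 35, 30, 16]
Insert 31: [40, 35, 30, 16, 31]

Final heap: [40, 35, 30, 16, 31]


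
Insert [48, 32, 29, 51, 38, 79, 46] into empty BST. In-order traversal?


Insert 48: root
Insert 32: L from 48
Insert 29: L from 48 -> L from 32
Insert 51: R from 48
Insert 38: L from 48 -> R from 32
Insert 79: R from 48 -> R from 51
Insert 46: L from 48 -> R from 32 -> R from 38

In-order: [29, 32, 38, 46, 48, 51, 79]


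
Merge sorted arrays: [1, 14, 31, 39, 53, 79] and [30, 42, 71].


Take 1 from A
Take 14 from A
Take 30 from B
Take 31 from A
Take 39 from A
Take 42 from B
Take 53 from A
Take 71 from B

Merged: [1, 14, 30, 31, 39, 42, 53, 71, 79]


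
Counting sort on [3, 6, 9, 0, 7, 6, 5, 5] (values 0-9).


Input: [3, 6, 9, 0, 7, 6, 5, 5]
Counts: [1, 0, 0, 1, 0, 2, 2, 1, 0, 1]

Sorted: [0, 3, 5, 5, 6, 6, 7, 9]


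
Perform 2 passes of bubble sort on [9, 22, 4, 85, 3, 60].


Initial: [9, 22, 4, 85, 3, 60]
Pass 1: [9, 4, 22, 3, 60, 85] (3 swaps)
Pass 2: [4, 9, 3, 22, 60, 85] (2 swaps)

After 2 passes: [4, 9, 3, 22, 60, 85]


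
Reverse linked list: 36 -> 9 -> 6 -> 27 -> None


Step 1: curr=36, set curr.next=prev(None) | reversed so far: 36
Step 2: curr=9, set curr.next=prev(36) | reversed so far: 9 -> 36
Step 3: curr=6, set curr.next=prev(9) | reversed so far: 6 -> 9 -> 36
Step 4: curr=27, set curr.next=prev(6) | reversed so far: 27 -> 6 -> 9 -> 36

27 -> 6 -> 9 -> 36 -> None


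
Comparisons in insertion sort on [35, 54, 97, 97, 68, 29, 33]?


Algorithm: insertion sort
Input: [35, 54, 97, 97, 68, 29, 33]
Sorted: [29, 33, 35, 54, 68, 97, 97]

17


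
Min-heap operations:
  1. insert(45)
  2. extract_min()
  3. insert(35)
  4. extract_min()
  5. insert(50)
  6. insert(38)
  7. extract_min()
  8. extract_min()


insert(45) -> [45]
extract_min()->45, []
insert(35) -> [35]
extract_min()->35, []
insert(50) -> [50]
insert(38) -> [38, 50]
extract_min()->38, [50]
extract_min()->50, []

Final heap: []


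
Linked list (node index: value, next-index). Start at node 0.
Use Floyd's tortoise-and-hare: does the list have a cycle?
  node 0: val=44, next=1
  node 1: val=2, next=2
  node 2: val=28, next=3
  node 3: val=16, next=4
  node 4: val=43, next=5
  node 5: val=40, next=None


Floyd's tortoise (slow, +1) and hare (fast, +2):
  init: slow=0, fast=0
  step 1: slow=1, fast=2
  step 2: slow=2, fast=4
  step 3: fast 4->5->None, no cycle

Cycle: no


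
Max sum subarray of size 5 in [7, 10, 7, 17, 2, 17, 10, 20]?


[0:5]: 43
[1:6]: 53
[2:7]: 53
[3:8]: 66

Max: 66 at [3:8]


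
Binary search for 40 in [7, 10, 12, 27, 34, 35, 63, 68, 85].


Step 1: lo=0, hi=8, mid=4, val=34
Step 2: lo=5, hi=8, mid=6, val=63
Step 3: lo=5, hi=5, mid=5, val=35

Not found


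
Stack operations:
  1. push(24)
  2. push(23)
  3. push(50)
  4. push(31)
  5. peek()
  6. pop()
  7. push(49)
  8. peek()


push(24) -> [24]
push(23) -> [24, 23]
push(50) -> [24, 23, 50]
push(31) -> [24, 23, 50, 31]
peek()->31
pop()->31, [24, 23, 50]
push(49) -> [24, 23, 50, 49]
peek()->49

Final stack: [24, 23, 50, 49]


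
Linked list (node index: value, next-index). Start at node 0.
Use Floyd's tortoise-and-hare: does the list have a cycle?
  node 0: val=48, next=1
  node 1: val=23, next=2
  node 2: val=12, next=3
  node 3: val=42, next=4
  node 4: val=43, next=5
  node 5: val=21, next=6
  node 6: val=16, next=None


Floyd's tortoise (slow, +1) and hare (fast, +2):
  init: slow=0, fast=0
  step 1: slow=1, fast=2
  step 2: slow=2, fast=4
  step 3: slow=3, fast=6
  step 4: fast -> None, no cycle

Cycle: no


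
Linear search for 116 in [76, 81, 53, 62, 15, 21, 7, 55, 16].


i=0: 76!=116
i=1: 81!=116
i=2: 53!=116
i=3: 62!=116
i=4: 15!=116
i=5: 21!=116
i=6: 7!=116
i=7: 55!=116
i=8: 16!=116

Not found, 9 comps


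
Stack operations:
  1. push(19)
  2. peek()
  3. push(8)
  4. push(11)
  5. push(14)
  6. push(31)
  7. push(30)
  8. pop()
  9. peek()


push(19) -> [19]
peek()->19
push(8) -> [19, 8]
push(11) -> [19, 8, 11]
push(14) -> [19, 8, 11, 14]
push(31) -> [19, 8, 11, 14, 31]
push(30) -> [19, 8, 11, 14, 31, 30]
pop()->30, [19, 8, 11, 14, 31]
peek()->31

Final stack: [19, 8, 11, 14, 31]


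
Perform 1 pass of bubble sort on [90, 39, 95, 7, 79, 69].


Initial: [90, 39, 95, 7, 79, 69]
Pass 1: [39, 90, 7, 79, 69, 95] (4 swaps)

After 1 pass: [39, 90, 7, 79, 69, 95]


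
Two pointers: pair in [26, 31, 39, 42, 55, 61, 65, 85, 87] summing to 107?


lo=0(26)+hi=8(87)=113
lo=0(26)+hi=7(85)=111
lo=0(26)+hi=6(65)=91
lo=1(31)+hi=6(65)=96
lo=2(39)+hi=6(65)=104
lo=3(42)+hi=6(65)=107

Yes: 42+65=107


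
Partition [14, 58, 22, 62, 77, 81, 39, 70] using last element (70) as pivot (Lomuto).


Pivot: 70
  14 <= 70: advance i (no swap)
  58 <= 70: advance i (no swap)
  22 <= 70: advance i (no swap)
  62 <= 70: advance i (no swap)
  39 <= 70: swap -> [14, 58, 22, 62, 39, 81, 77, 70]
Place pivot at 5: [14, 58, 22, 62, 39, 70, 77, 81]

Partitioned: [14, 58, 22, 62, 39, 70, 77, 81]


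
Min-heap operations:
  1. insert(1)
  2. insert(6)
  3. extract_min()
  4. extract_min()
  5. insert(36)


insert(1) -> [1]
insert(6) -> [1, 6]
extract_min()->1, [6]
extract_min()->6, []
insert(36) -> [36]

Final heap: [36]


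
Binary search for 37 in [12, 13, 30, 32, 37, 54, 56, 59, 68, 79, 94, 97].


Step 1: lo=0, hi=11, mid=5, val=54
Step 2: lo=0, hi=4, mid=2, val=30
Step 3: lo=3, hi=4, mid=3, val=32
Step 4: lo=4, hi=4, mid=4, val=37

Found at index 4


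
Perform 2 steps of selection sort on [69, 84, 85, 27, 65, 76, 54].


Initial: [69, 84, 85, 27, 65, 76, 54]
Step 1: min=27 at 3
  Swap: [27, 84, 85, 69, 65, 76, 54]
Step 2: min=54 at 6
  Swap: [27, 54, 85, 69, 65, 76, 84]

After 2 steps: [27, 54, 85, 69, 65, 76, 84]


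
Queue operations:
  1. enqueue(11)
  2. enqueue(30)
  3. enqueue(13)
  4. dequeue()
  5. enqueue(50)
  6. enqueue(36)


enqueue(11) -> [11]
enqueue(30) -> [11, 30]
enqueue(13) -> [11, 30, 13]
dequeue()->11, [30, 13]
enqueue(50) -> [30, 13, 50]
enqueue(36) -> [30, 13, 50, 36]

Final queue: [30, 13, 50, 36]


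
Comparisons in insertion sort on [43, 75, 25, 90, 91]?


Algorithm: insertion sort
Input: [43, 75, 25, 90, 91]
Sorted: [25, 43, 75, 90, 91]

5


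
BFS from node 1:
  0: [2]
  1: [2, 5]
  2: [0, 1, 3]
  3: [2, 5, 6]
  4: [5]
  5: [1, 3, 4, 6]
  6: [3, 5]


Visit 1, enqueue [2, 5]
Visit 2, enqueue [0, 3]
Visit 5, enqueue [4, 6]
Visit 0, enqueue []
Visit 3, enqueue []
Visit 4, enqueue []
Visit 6, enqueue []

BFS order: [1, 2, 5, 0, 3, 4, 6]


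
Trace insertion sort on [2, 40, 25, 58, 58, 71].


Initial: [2, 40, 25, 58, 58, 71]
Insert 40: [2, 40, 25, 58, 58, 71]
Insert 25: [2, 25, 40, 58, 58, 71]
Insert 58: [2, 25, 40, 58, 58, 71]
Insert 58: [2, 25, 40, 58, 58, 71]
Insert 71: [2, 25, 40, 58, 58, 71]

Sorted: [2, 25, 40, 58, 58, 71]


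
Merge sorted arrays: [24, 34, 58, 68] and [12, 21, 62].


Take 12 from B
Take 21 from B
Take 24 from A
Take 34 from A
Take 58 from A
Take 62 from B

Merged: [12, 21, 24, 34, 58, 62, 68]


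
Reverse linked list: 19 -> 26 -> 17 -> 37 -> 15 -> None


Step 1: curr=19, set curr.next=prev(None) | reversed so far: 19
Step 2: curr=26, set curr.next=prev(19) | reversed so far: 26 -> 19
Step 3: curr=17, set curr.next=prev(26) | reversed so far: 17 -> 26 -> 19
Step 4: curr=37, set curr.next=prev(17) | reversed so far: 37 -> 17 -> 26 -> 19
Step 5: curr=15, set curr.next=prev(37) | reversed so far: 15 -> 37 -> 17 -> 26 -> 19

15 -> 37 -> 17 -> 26 -> 19 -> None


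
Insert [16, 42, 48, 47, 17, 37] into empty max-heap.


Insert 16: [16]
Insert 42: [42, 16]
Insert 48: [48, 16, 42]
Insert 47: [48, 47, 42, 16]
Insert 17: [48, 47, 42, 16, 17]
Insert 37: [48, 47, 42, 16, 17, 37]

Final heap: [48, 47, 42, 16, 17, 37]


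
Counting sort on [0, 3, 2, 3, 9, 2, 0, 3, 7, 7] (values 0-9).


Input: [0, 3, 2, 3, 9, 2, 0, 3, 7, 7]
Counts: [2, 0, 2, 3, 0, 0, 0, 2, 0, 1]

Sorted: [0, 0, 2, 2, 3, 3, 3, 7, 7, 9]


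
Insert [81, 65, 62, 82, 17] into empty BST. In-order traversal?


Insert 81: root
Insert 65: L from 81
Insert 62: L from 81 -> L from 65
Insert 82: R from 81
Insert 17: L from 81 -> L from 65 -> L from 62

In-order: [17, 62, 65, 81, 82]


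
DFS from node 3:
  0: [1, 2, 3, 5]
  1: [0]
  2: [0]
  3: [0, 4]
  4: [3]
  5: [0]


Visit 3, push [4, 0]
Visit 0, push [5, 2, 1]
Visit 1, push []
Visit 2, push []
Visit 5, push []
Visit 4, push []

DFS order: [3, 0, 1, 2, 5, 4]


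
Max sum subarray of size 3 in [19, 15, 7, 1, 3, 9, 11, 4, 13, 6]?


[0:3]: 41
[1:4]: 23
[2:5]: 11
[3:6]: 13
[4:7]: 23
[5:8]: 24
[6:9]: 28
[7:10]: 23

Max: 41 at [0:3]


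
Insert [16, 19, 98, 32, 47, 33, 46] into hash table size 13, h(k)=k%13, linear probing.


Insert 16: h=3 -> slot 3
Insert 19: h=6 -> slot 6
Insert 98: h=7 -> slot 7
Insert 32: h=6, 2 probes -> slot 8
Insert 47: h=8, 1 probes -> slot 9
Insert 33: h=7, 3 probes -> slot 10
Insert 46: h=7, 4 probes -> slot 11

Table: [None, None, None, 16, None, None, 19, 98, 32, 47, 33, 46, None]


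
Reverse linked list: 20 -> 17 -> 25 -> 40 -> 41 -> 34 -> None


Step 1: curr=20, set curr.next=prev(None) | reversed so far: 20
Step 2: curr=17, set curr.next=prev(20) | reversed so far: 17 -> 20
Step 3: curr=25, set curr.next=prev(17) | reversed so far: 25 -> 17 -> 20
Step 4: curr=40, set curr.next=prev(25) | reversed so far: 40 -> 25 -> 17 -> 20
Step 5: curr=41, set curr.next=prev(40) | reversed so far: 41 -> 40 -> 25 -> 17 -> 20
Step 6: curr=34, set curr.next=prev(41) | reversed so far: 34 -> 41 -> 40 -> 25 -> 17 -> 20

34 -> 41 -> 40 -> 25 -> 17 -> 20 -> None


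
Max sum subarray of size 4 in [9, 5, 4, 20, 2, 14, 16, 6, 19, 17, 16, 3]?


[0:4]: 38
[1:5]: 31
[2:6]: 40
[3:7]: 52
[4:8]: 38
[5:9]: 55
[6:10]: 58
[7:11]: 58
[8:12]: 55

Max: 58 at [6:10]


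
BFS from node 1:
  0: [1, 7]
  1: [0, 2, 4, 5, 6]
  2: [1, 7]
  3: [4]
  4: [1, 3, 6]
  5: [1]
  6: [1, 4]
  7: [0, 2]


Visit 1, enqueue [0, 2, 4, 5, 6]
Visit 0, enqueue [7]
Visit 2, enqueue []
Visit 4, enqueue [3]
Visit 5, enqueue []
Visit 6, enqueue []
Visit 7, enqueue []
Visit 3, enqueue []

BFS order: [1, 0, 2, 4, 5, 6, 7, 3]


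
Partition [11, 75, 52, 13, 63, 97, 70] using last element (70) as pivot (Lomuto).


Pivot: 70
  11 <= 70: advance i (no swap)
  52 <= 70: swap -> [11, 52, 75, 13, 63, 97, 70]
  13 <= 70: swap -> [11, 52, 13, 75, 63, 97, 70]
  63 <= 70: swap -> [11, 52, 13, 63, 75, 97, 70]
Place pivot at 4: [11, 52, 13, 63, 70, 97, 75]

Partitioned: [11, 52, 13, 63, 70, 97, 75]


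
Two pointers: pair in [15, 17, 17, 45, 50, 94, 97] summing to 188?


lo=0(15)+hi=6(97)=112
lo=1(17)+hi=6(97)=114
lo=2(17)+hi=6(97)=114
lo=3(45)+hi=6(97)=142
lo=4(50)+hi=6(97)=147
lo=5(94)+hi=6(97)=191

No pair found


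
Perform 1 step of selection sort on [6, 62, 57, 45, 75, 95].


Initial: [6, 62, 57, 45, 75, 95]
Step 1: min=6 at 0
  Swap: [6, 62, 57, 45, 75, 95]

After 1 step: [6, 62, 57, 45, 75, 95]


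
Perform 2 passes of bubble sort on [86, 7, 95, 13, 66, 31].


Initial: [86, 7, 95, 13, 66, 31]
Pass 1: [7, 86, 13, 66, 31, 95] (4 swaps)
Pass 2: [7, 13, 66, 31, 86, 95] (3 swaps)

After 2 passes: [7, 13, 66, 31, 86, 95]


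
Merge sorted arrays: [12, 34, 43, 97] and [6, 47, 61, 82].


Take 6 from B
Take 12 from A
Take 34 from A
Take 43 from A
Take 47 from B
Take 61 from B
Take 82 from B

Merged: [6, 12, 34, 43, 47, 61, 82, 97]


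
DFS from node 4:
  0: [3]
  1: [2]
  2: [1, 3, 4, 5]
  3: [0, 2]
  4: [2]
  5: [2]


Visit 4, push [2]
Visit 2, push [5, 3, 1]
Visit 1, push []
Visit 3, push [0]
Visit 0, push []
Visit 5, push []

DFS order: [4, 2, 1, 3, 0, 5]


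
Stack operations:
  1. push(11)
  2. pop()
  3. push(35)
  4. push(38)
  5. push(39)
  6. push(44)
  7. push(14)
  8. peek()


push(11) -> [11]
pop()->11, []
push(35) -> [35]
push(38) -> [35, 38]
push(39) -> [35, 38, 39]
push(44) -> [35, 38, 39, 44]
push(14) -> [35, 38, 39, 44, 14]
peek()->14

Final stack: [35, 38, 39, 44, 14]


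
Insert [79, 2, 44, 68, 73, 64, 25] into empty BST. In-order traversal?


Insert 79: root
Insert 2: L from 79
Insert 44: L from 79 -> R from 2
Insert 68: L from 79 -> R from 2 -> R from 44
Insert 73: L from 79 -> R from 2 -> R from 44 -> R from 68
Insert 64: L from 79 -> R from 2 -> R from 44 -> L from 68
Insert 25: L from 79 -> R from 2 -> L from 44

In-order: [2, 25, 44, 64, 68, 73, 79]


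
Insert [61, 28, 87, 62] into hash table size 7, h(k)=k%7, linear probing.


Insert 61: h=5 -> slot 5
Insert 28: h=0 -> slot 0
Insert 87: h=3 -> slot 3
Insert 62: h=6 -> slot 6

Table: [28, None, None, 87, None, 61, 62]


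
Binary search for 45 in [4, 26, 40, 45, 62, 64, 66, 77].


Step 1: lo=0, hi=7, mid=3, val=45

Found at index 3


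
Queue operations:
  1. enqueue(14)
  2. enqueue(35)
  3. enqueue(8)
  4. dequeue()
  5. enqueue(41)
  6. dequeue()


enqueue(14) -> [14]
enqueue(35) -> [14, 35]
enqueue(8) -> [14, 35, 8]
dequeue()->14, [35, 8]
enqueue(41) -> [35, 8, 41]
dequeue()->35, [8, 41]

Final queue: [8, 41]


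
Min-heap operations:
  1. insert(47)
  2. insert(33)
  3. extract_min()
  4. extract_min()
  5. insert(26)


insert(47) -> [47]
insert(33) -> [33, 47]
extract_min()->33, [47]
extract_min()->47, []
insert(26) -> [26]

Final heap: [26]


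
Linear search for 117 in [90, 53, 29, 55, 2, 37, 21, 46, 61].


i=0: 90!=117
i=1: 53!=117
i=2: 29!=117
i=3: 55!=117
i=4: 2!=117
i=5: 37!=117
i=6: 21!=117
i=7: 46!=117
i=8: 61!=117

Not found, 9 comps


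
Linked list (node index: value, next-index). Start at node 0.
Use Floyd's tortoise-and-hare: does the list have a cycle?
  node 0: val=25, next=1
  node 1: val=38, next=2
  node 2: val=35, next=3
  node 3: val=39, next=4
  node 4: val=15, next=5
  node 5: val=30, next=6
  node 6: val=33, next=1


Floyd's tortoise (slow, +1) and hare (fast, +2):
  init: slow=0, fast=0
  step 1: slow=1, fast=2
  step 2: slow=2, fast=4
  step 3: slow=3, fast=6
  step 4: slow=4, fast=2
  step 5: slow=5, fast=4
  step 6: slow=6, fast=6
  slow == fast at node 6: cycle detected

Cycle: yes


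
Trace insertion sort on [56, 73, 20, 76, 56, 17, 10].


Initial: [56, 73, 20, 76, 56, 17, 10]
Insert 73: [56, 73, 20, 76, 56, 17, 10]
Insert 20: [20, 56, 73, 76, 56, 17, 10]
Insert 76: [20, 56, 73, 76, 56, 17, 10]
Insert 56: [20, 56, 56, 73, 76, 17, 10]
Insert 17: [17, 20, 56, 56, 73, 76, 10]
Insert 10: [10, 17, 20, 56, 56, 73, 76]

Sorted: [10, 17, 20, 56, 56, 73, 76]


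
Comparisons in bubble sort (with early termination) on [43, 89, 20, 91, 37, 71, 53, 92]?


Algorithm: bubble sort (with early termination)
Input: [43, 89, 20, 91, 37, 71, 53, 92]
Sorted: [20, 37, 43, 53, 71, 89, 91, 92]

22


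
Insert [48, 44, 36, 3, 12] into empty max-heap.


Insert 48: [48]
Insert 44: [48, 44]
Insert 36: [48, 44, 36]
Insert 3: [48, 44, 36, 3]
Insert 12: [48, 44, 36, 3, 12]

Final heap: [48, 44, 36, 3, 12]


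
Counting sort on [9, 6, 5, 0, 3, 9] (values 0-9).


Input: [9, 6, 5, 0, 3, 9]
Counts: [1, 0, 0, 1, 0, 1, 1, 0, 0, 2]

Sorted: [0, 3, 5, 6, 9, 9]


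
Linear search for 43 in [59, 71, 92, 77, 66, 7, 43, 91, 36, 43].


i=0: 59!=43
i=1: 71!=43
i=2: 92!=43
i=3: 77!=43
i=4: 66!=43
i=5: 7!=43
i=6: 43==43 found!

Found at 6, 7 comps


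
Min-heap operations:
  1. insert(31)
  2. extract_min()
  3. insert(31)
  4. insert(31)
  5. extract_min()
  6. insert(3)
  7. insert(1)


insert(31) -> [31]
extract_min()->31, []
insert(31) -> [31]
insert(31) -> [31, 31]
extract_min()->31, [31]
insert(3) -> [3, 31]
insert(1) -> [1, 31, 3]

Final heap: [1, 31, 3]


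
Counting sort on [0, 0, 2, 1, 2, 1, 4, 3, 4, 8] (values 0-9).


Input: [0, 0, 2, 1, 2, 1, 4, 3, 4, 8]
Counts: [2, 2, 2, 1, 2, 0, 0, 0, 1, 0]

Sorted: [0, 0, 1, 1, 2, 2, 3, 4, 4, 8]


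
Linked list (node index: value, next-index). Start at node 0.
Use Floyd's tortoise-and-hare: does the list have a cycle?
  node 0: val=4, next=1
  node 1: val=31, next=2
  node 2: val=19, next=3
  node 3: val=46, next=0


Floyd's tortoise (slow, +1) and hare (fast, +2):
  init: slow=0, fast=0
  step 1: slow=1, fast=2
  step 2: slow=2, fast=0
  step 3: slow=3, fast=2
  step 4: slow=0, fast=0
  slow == fast at node 0: cycle detected

Cycle: yes


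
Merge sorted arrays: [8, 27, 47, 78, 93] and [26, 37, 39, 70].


Take 8 from A
Take 26 from B
Take 27 from A
Take 37 from B
Take 39 from B
Take 47 from A
Take 70 from B

Merged: [8, 26, 27, 37, 39, 47, 70, 78, 93]


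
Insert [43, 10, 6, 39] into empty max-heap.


Insert 43: [43]
Insert 10: [43, 10]
Insert 6: [43, 10, 6]
Insert 39: [43, 39, 6, 10]

Final heap: [43, 39, 6, 10]


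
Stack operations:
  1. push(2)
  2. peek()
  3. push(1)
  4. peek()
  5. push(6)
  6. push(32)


push(2) -> [2]
peek()->2
push(1) -> [2, 1]
peek()->1
push(6) -> [2, 1, 6]
push(32) -> [2, 1, 6, 32]

Final stack: [2, 1, 6, 32]


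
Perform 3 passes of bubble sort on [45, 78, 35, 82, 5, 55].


Initial: [45, 78, 35, 82, 5, 55]
Pass 1: [45, 35, 78, 5, 55, 82] (3 swaps)
Pass 2: [35, 45, 5, 55, 78, 82] (3 swaps)
Pass 3: [35, 5, 45, 55, 78, 82] (1 swaps)

After 3 passes: [35, 5, 45, 55, 78, 82]


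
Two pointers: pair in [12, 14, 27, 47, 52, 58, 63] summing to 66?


lo=0(12)+hi=6(63)=75
lo=0(12)+hi=5(58)=70
lo=0(12)+hi=4(52)=64
lo=1(14)+hi=4(52)=66

Yes: 14+52=66


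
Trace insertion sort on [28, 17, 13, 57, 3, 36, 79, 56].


Initial: [28, 17, 13, 57, 3, 36, 79, 56]
Insert 17: [17, 28, 13, 57, 3, 36, 79, 56]
Insert 13: [13, 17, 28, 57, 3, 36, 79, 56]
Insert 57: [13, 17, 28, 57, 3, 36, 79, 56]
Insert 3: [3, 13, 17, 28, 57, 36, 79, 56]
Insert 36: [3, 13, 17, 28, 36, 57, 79, 56]
Insert 79: [3, 13, 17, 28, 36, 57, 79, 56]
Insert 56: [3, 13, 17, 28, 36, 56, 57, 79]

Sorted: [3, 13, 17, 28, 36, 56, 57, 79]


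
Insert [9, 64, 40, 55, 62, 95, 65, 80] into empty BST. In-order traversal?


Insert 9: root
Insert 64: R from 9
Insert 40: R from 9 -> L from 64
Insert 55: R from 9 -> L from 64 -> R from 40
Insert 62: R from 9 -> L from 64 -> R from 40 -> R from 55
Insert 95: R from 9 -> R from 64
Insert 65: R from 9 -> R from 64 -> L from 95
Insert 80: R from 9 -> R from 64 -> L from 95 -> R from 65

In-order: [9, 40, 55, 62, 64, 65, 80, 95]


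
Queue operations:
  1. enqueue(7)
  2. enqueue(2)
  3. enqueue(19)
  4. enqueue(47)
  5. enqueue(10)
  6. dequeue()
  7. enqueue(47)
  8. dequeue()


enqueue(7) -> [7]
enqueue(2) -> [7, 2]
enqueue(19) -> [7, 2, 19]
enqueue(47) -> [7, 2, 19, 47]
enqueue(10) -> [7, 2, 19, 47, 10]
dequeue()->7, [2, 19, 47, 10]
enqueue(47) -> [2, 19, 47, 10, 47]
dequeue()->2, [19, 47, 10, 47]

Final queue: [19, 47, 10, 47]


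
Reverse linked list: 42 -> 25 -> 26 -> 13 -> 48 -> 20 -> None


Step 1: curr=42, set curr.next=prev(None) | reversed so far: 42
Step 2: curr=25, set curr.next=prev(42) | reversed so far: 25 -> 42
Step 3: curr=26, set curr.next=prev(25) | reversed so far: 26 -> 25 -> 42
Step 4: curr=13, set curr.next=prev(26) | reversed so far: 13 -> 26 -> 25 -> 42
Step 5: curr=48, set curr.next=prev(13) | reversed so far: 48 -> 13 -> 26 -> 25 -> 42
Step 6: curr=20, set curr.next=prev(48) | reversed so far: 20 -> 48 -> 13 -> 26 -> 25 -> 42

20 -> 48 -> 13 -> 26 -> 25 -> 42 -> None


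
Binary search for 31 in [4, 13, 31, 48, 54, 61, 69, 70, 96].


Step 1: lo=0, hi=8, mid=4, val=54
Step 2: lo=0, hi=3, mid=1, val=13
Step 3: lo=2, hi=3, mid=2, val=31

Found at index 2


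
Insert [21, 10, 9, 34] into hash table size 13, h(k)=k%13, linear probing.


Insert 21: h=8 -> slot 8
Insert 10: h=10 -> slot 10
Insert 9: h=9 -> slot 9
Insert 34: h=8, 3 probes -> slot 11

Table: [None, None, None, None, None, None, None, None, 21, 9, 10, 34, None]


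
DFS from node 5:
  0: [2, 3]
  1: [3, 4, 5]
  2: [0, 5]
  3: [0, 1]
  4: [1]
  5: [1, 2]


Visit 5, push [2, 1]
Visit 1, push [4, 3]
Visit 3, push [0]
Visit 0, push [2]
Visit 2, push []
Visit 4, push []

DFS order: [5, 1, 3, 0, 2, 4]


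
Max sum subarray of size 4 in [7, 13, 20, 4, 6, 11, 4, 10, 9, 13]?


[0:4]: 44
[1:5]: 43
[2:6]: 41
[3:7]: 25
[4:8]: 31
[5:9]: 34
[6:10]: 36

Max: 44 at [0:4]


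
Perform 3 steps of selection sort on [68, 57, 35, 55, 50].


Initial: [68, 57, 35, 55, 50]
Step 1: min=35 at 2
  Swap: [35, 57, 68, 55, 50]
Step 2: min=50 at 4
  Swap: [35, 50, 68, 55, 57]
Step 3: min=55 at 3
  Swap: [35, 50, 55, 68, 57]

After 3 steps: [35, 50, 55, 68, 57]


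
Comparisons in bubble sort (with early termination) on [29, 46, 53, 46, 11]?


Algorithm: bubble sort (with early termination)
Input: [29, 46, 53, 46, 11]
Sorted: [11, 29, 46, 46, 53]

10


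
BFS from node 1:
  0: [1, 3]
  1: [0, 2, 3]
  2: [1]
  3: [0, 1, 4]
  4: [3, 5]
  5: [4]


Visit 1, enqueue [0, 2, 3]
Visit 0, enqueue []
Visit 2, enqueue []
Visit 3, enqueue [4]
Visit 4, enqueue [5]
Visit 5, enqueue []

BFS order: [1, 0, 2, 3, 4, 5]


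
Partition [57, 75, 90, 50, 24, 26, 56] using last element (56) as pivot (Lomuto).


Pivot: 56
  50 <= 56: swap -> [50, 75, 90, 57, 24, 26, 56]
  24 <= 56: swap -> [50, 24, 90, 57, 75, 26, 56]
  26 <= 56: swap -> [50, 24, 26, 57, 75, 90, 56]
Place pivot at 3: [50, 24, 26, 56, 75, 90, 57]

Partitioned: [50, 24, 26, 56, 75, 90, 57]


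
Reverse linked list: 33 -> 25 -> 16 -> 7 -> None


Step 1: curr=33, set curr.next=prev(None) | reversed so far: 33
Step 2: curr=25, set curr.next=prev(33) | reversed so far: 25 -> 33
Step 3: curr=16, set curr.next=prev(25) | reversed so far: 16 -> 25 -> 33
Step 4: curr=7, set curr.next=prev(16) | reversed so far: 7 -> 16 -> 25 -> 33

7 -> 16 -> 25 -> 33 -> None


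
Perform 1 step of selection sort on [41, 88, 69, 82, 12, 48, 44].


Initial: [41, 88, 69, 82, 12, 48, 44]
Step 1: min=12 at 4
  Swap: [12, 88, 69, 82, 41, 48, 44]

After 1 step: [12, 88, 69, 82, 41, 48, 44]


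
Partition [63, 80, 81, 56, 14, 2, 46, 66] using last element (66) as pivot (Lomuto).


Pivot: 66
  63 <= 66: advance i (no swap)
  56 <= 66: swap -> [63, 56, 81, 80, 14, 2, 46, 66]
  14 <= 66: swap -> [63, 56, 14, 80, 81, 2, 46, 66]
  2 <= 66: swap -> [63, 56, 14, 2, 81, 80, 46, 66]
  46 <= 66: swap -> [63, 56, 14, 2, 46, 80, 81, 66]
Place pivot at 5: [63, 56, 14, 2, 46, 66, 81, 80]

Partitioned: [63, 56, 14, 2, 46, 66, 81, 80]


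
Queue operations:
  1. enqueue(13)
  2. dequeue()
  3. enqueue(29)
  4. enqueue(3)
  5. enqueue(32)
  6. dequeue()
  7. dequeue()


enqueue(13) -> [13]
dequeue()->13, []
enqueue(29) -> [29]
enqueue(3) -> [29, 3]
enqueue(32) -> [29, 3, 32]
dequeue()->29, [3, 32]
dequeue()->3, [32]

Final queue: [32]


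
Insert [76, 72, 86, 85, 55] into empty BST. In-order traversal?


Insert 76: root
Insert 72: L from 76
Insert 86: R from 76
Insert 85: R from 76 -> L from 86
Insert 55: L from 76 -> L from 72

In-order: [55, 72, 76, 85, 86]


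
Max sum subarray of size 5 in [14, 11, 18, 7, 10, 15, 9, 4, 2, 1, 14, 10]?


[0:5]: 60
[1:6]: 61
[2:7]: 59
[3:8]: 45
[4:9]: 40
[5:10]: 31
[6:11]: 30
[7:12]: 31

Max: 61 at [1:6]


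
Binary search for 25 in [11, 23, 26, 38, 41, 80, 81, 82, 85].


Step 1: lo=0, hi=8, mid=4, val=41
Step 2: lo=0, hi=3, mid=1, val=23
Step 3: lo=2, hi=3, mid=2, val=26

Not found


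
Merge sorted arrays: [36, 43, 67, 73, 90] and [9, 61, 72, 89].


Take 9 from B
Take 36 from A
Take 43 from A
Take 61 from B
Take 67 from A
Take 72 from B
Take 73 from A
Take 89 from B

Merged: [9, 36, 43, 61, 67, 72, 73, 89, 90]


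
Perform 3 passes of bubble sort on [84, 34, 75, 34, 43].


Initial: [84, 34, 75, 34, 43]
Pass 1: [34, 75, 34, 43, 84] (4 swaps)
Pass 2: [34, 34, 43, 75, 84] (2 swaps)
Pass 3: [34, 34, 43, 75, 84] (0 swaps)

After 3 passes: [34, 34, 43, 75, 84]


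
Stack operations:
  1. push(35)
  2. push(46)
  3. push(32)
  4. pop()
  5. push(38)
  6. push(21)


push(35) -> [35]
push(46) -> [35, 46]
push(32) -> [35, 46, 32]
pop()->32, [35, 46]
push(38) -> [35, 46, 38]
push(21) -> [35, 46, 38, 21]

Final stack: [35, 46, 38, 21]


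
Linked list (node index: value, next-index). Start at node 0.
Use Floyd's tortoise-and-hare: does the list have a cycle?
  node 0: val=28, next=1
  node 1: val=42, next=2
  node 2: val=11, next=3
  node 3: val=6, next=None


Floyd's tortoise (slow, +1) and hare (fast, +2):
  init: slow=0, fast=0
  step 1: slow=1, fast=2
  step 2: fast 2->3->None, no cycle

Cycle: no


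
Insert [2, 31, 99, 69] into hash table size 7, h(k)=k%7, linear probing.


Insert 2: h=2 -> slot 2
Insert 31: h=3 -> slot 3
Insert 99: h=1 -> slot 1
Insert 69: h=6 -> slot 6

Table: [None, 99, 2, 31, None, None, 69]


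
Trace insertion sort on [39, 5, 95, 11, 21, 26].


Initial: [39, 5, 95, 11, 21, 26]
Insert 5: [5, 39, 95, 11, 21, 26]
Insert 95: [5, 39, 95, 11, 21, 26]
Insert 11: [5, 11, 39, 95, 21, 26]
Insert 21: [5, 11, 21, 39, 95, 26]
Insert 26: [5, 11, 21, 26, 39, 95]

Sorted: [5, 11, 21, 26, 39, 95]


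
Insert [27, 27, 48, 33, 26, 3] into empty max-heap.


Insert 27: [27]
Insert 27: [27, 27]
Insert 48: [48, 27, 27]
Insert 33: [48, 33, 27, 27]
Insert 26: [48, 33, 27, 27, 26]
Insert 3: [48, 33, 27, 27, 26, 3]

Final heap: [48, 33, 27, 27, 26, 3]


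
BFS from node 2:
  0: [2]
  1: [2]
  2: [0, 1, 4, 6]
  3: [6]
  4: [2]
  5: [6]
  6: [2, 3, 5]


Visit 2, enqueue [0, 1, 4, 6]
Visit 0, enqueue []
Visit 1, enqueue []
Visit 4, enqueue []
Visit 6, enqueue [3, 5]
Visit 3, enqueue []
Visit 5, enqueue []

BFS order: [2, 0, 1, 4, 6, 3, 5]


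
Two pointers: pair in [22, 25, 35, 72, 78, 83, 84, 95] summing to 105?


lo=0(22)+hi=7(95)=117
lo=0(22)+hi=6(84)=106
lo=0(22)+hi=5(83)=105

Yes: 22+83=105


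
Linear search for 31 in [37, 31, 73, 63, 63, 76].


i=0: 37!=31
i=1: 31==31 found!

Found at 1, 2 comps


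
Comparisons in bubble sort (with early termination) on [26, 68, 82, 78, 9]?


Algorithm: bubble sort (with early termination)
Input: [26, 68, 82, 78, 9]
Sorted: [9, 26, 68, 78, 82]

10


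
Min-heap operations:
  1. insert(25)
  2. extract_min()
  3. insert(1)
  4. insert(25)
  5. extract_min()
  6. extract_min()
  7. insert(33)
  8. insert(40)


insert(25) -> [25]
extract_min()->25, []
insert(1) -> [1]
insert(25) -> [1, 25]
extract_min()->1, [25]
extract_min()->25, []
insert(33) -> [33]
insert(40) -> [33, 40]

Final heap: [33, 40]


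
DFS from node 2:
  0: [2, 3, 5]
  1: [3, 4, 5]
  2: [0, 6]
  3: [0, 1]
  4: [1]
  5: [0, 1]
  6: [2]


Visit 2, push [6, 0]
Visit 0, push [5, 3]
Visit 3, push [1]
Visit 1, push [5, 4]
Visit 4, push []
Visit 5, push []
Visit 6, push []

DFS order: [2, 0, 3, 1, 4, 5, 6]


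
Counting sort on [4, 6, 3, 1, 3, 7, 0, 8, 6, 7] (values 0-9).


Input: [4, 6, 3, 1, 3, 7, 0, 8, 6, 7]
Counts: [1, 1, 0, 2, 1, 0, 2, 2, 1, 0]

Sorted: [0, 1, 3, 3, 4, 6, 6, 7, 7, 8]


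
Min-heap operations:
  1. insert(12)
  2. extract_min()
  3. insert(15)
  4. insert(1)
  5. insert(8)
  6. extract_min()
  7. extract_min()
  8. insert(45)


insert(12) -> [12]
extract_min()->12, []
insert(15) -> [15]
insert(1) -> [1, 15]
insert(8) -> [1, 15, 8]
extract_min()->1, [8, 15]
extract_min()->8, [15]
insert(45) -> [15, 45]

Final heap: [15, 45]


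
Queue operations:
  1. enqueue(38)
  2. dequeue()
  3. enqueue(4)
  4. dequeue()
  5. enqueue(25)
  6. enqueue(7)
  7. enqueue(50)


enqueue(38) -> [38]
dequeue()->38, []
enqueue(4) -> [4]
dequeue()->4, []
enqueue(25) -> [25]
enqueue(7) -> [25, 7]
enqueue(50) -> [25, 7, 50]

Final queue: [25, 7, 50]


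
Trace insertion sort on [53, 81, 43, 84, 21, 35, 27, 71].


Initial: [53, 81, 43, 84, 21, 35, 27, 71]
Insert 81: [53, 81, 43, 84, 21, 35, 27, 71]
Insert 43: [43, 53, 81, 84, 21, 35, 27, 71]
Insert 84: [43, 53, 81, 84, 21, 35, 27, 71]
Insert 21: [21, 43, 53, 81, 84, 35, 27, 71]
Insert 35: [21, 35, 43, 53, 81, 84, 27, 71]
Insert 27: [21, 27, 35, 43, 53, 81, 84, 71]
Insert 71: [21, 27, 35, 43, 53, 71, 81, 84]

Sorted: [21, 27, 35, 43, 53, 71, 81, 84]


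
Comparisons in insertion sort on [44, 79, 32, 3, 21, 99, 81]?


Algorithm: insertion sort
Input: [44, 79, 32, 3, 21, 99, 81]
Sorted: [3, 21, 32, 44, 79, 81, 99]

13


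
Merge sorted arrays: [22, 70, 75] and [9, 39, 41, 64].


Take 9 from B
Take 22 from A
Take 39 from B
Take 41 from B
Take 64 from B

Merged: [9, 22, 39, 41, 64, 70, 75]


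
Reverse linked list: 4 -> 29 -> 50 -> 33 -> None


Step 1: curr=4, set curr.next=prev(None) | reversed so far: 4
Step 2: curr=29, set curr.next=prev(4) | reversed so far: 29 -> 4
Step 3: curr=50, set curr.next=prev(29) | reversed so far: 50 -> 29 -> 4
Step 4: curr=33, set curr.next=prev(50) | reversed so far: 33 -> 50 -> 29 -> 4

33 -> 50 -> 29 -> 4 -> None


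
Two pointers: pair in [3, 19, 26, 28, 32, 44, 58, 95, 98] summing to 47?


lo=0(3)+hi=8(98)=101
lo=0(3)+hi=7(95)=98
lo=0(3)+hi=6(58)=61
lo=0(3)+hi=5(44)=47

Yes: 3+44=47


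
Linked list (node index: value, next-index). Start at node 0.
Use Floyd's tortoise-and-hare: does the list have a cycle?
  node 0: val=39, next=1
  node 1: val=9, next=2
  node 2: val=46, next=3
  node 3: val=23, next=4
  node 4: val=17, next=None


Floyd's tortoise (slow, +1) and hare (fast, +2):
  init: slow=0, fast=0
  step 1: slow=1, fast=2
  step 2: slow=2, fast=4
  step 3: fast -> None, no cycle

Cycle: no


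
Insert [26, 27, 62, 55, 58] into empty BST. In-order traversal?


Insert 26: root
Insert 27: R from 26
Insert 62: R from 26 -> R from 27
Insert 55: R from 26 -> R from 27 -> L from 62
Insert 58: R from 26 -> R from 27 -> L from 62 -> R from 55

In-order: [26, 27, 55, 58, 62]


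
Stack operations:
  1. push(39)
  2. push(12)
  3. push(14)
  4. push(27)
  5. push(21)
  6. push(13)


push(39) -> [39]
push(12) -> [39, 12]
push(14) -> [39, 12, 14]
push(27) -> [39, 12, 14, 27]
push(21) -> [39, 12, 14, 27, 21]
push(13) -> [39, 12, 14, 27, 21, 13]

Final stack: [39, 12, 14, 27, 21, 13]


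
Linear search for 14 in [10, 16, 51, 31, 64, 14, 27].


i=0: 10!=14
i=1: 16!=14
i=2: 51!=14
i=3: 31!=14
i=4: 64!=14
i=5: 14==14 found!

Found at 5, 6 comps


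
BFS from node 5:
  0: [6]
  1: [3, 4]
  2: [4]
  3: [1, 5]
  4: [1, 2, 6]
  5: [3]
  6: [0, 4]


Visit 5, enqueue [3]
Visit 3, enqueue [1]
Visit 1, enqueue [4]
Visit 4, enqueue [2, 6]
Visit 2, enqueue []
Visit 6, enqueue [0]
Visit 0, enqueue []

BFS order: [5, 3, 1, 4, 2, 6, 0]


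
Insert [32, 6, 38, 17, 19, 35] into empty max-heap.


Insert 32: [32]
Insert 6: [32, 6]
Insert 38: [38, 6, 32]
Insert 17: [38, 17, 32, 6]
Insert 19: [38, 19, 32, 6, 17]
Insert 35: [38, 19, 35, 6, 17, 32]

Final heap: [38, 19, 35, 6, 17, 32]


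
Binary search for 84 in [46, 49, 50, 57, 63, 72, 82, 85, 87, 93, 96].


Step 1: lo=0, hi=10, mid=5, val=72
Step 2: lo=6, hi=10, mid=8, val=87
Step 3: lo=6, hi=7, mid=6, val=82
Step 4: lo=7, hi=7, mid=7, val=85

Not found


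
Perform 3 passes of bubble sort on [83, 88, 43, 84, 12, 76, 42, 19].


Initial: [83, 88, 43, 84, 12, 76, 42, 19]
Pass 1: [83, 43, 84, 12, 76, 42, 19, 88] (6 swaps)
Pass 2: [43, 83, 12, 76, 42, 19, 84, 88] (5 swaps)
Pass 3: [43, 12, 76, 42, 19, 83, 84, 88] (4 swaps)

After 3 passes: [43, 12, 76, 42, 19, 83, 84, 88]


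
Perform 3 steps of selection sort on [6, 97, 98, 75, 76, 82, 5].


Initial: [6, 97, 98, 75, 76, 82, 5]
Step 1: min=5 at 6
  Swap: [5, 97, 98, 75, 76, 82, 6]
Step 2: min=6 at 6
  Swap: [5, 6, 98, 75, 76, 82, 97]
Step 3: min=75 at 3
  Swap: [5, 6, 75, 98, 76, 82, 97]

After 3 steps: [5, 6, 75, 98, 76, 82, 97]
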